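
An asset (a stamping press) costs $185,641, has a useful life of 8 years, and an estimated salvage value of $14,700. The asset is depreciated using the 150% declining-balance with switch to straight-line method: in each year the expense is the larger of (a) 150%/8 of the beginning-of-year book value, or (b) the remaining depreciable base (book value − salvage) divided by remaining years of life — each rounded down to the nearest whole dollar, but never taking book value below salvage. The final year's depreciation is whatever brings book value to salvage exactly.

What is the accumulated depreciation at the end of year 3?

Depreciable base = $185,641 − $14,700 = $170,941.
Year 1: DB = ⌊$185,641 × 150%/8⌋ = $34,807; SL = ⌊$170,941/8⌋ = $21,367 → take DB $34,807. Book value $150,834.
Year 2: DB = ⌊$150,834 × 150%/8⌋ = $28,281; SL = ⌊$136,134/7⌋ = $19,447 → take DB $28,281. Book value $122,553.
Year 3: DB = ⌊$122,553 × 150%/8⌋ = $22,978; SL = ⌊$107,853/6⌋ = $17,975 → take DB $22,978. Book value $99,575.
Accumulated through year 3 = $185,641 − $99,575 = $86,066.

$86,066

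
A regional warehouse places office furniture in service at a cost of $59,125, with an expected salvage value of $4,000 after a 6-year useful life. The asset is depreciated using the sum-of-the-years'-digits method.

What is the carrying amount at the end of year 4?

Depreciable base = $59,125 − $4,000 = $55,125.
Sum of the years' digits = 6+5+4+3+2+1 = 21.
Year 1: $55,125 × 6/21 = $15,750. Book value $43,375.
Year 2: $55,125 × 5/21 = $13,125. Book value $30,250.
Year 3: $55,125 × 4/21 = $10,500. Book value $19,750.
Year 4: $55,125 × 3/21 = $7,875. Book value $11,875.

$11,875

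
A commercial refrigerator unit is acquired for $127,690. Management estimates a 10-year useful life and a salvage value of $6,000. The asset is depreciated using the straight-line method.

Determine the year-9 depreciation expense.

$12,169

Depreciable base = $127,690 − $6,000 = $121,690.
Annual expense = $121,690 / 10 = $12,169.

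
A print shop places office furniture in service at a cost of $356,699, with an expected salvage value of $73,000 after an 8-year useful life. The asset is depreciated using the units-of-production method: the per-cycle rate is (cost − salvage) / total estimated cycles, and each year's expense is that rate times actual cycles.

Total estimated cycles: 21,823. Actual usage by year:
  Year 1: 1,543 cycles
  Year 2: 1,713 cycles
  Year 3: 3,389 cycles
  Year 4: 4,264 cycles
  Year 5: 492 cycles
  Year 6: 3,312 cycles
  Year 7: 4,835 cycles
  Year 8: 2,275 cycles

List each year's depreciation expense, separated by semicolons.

Depreciable base = $356,699 − $73,000 = $283,699.
Rate = $283,699 / 21,823 cycles = $13 per cycle.
Year 1: 1,543 × $13 = $20,059. Book value $336,640.
Year 2: 1,713 × $13 = $22,269. Book value $314,371.
Year 3: 3,389 × $13 = $44,057. Book value $270,314.
Year 4: 4,264 × $13 = $55,432. Book value $214,882.
Year 5: 492 × $13 = $6,396. Book value $208,486.
Year 6: 3,312 × $13 = $43,056. Book value $165,430.
Year 7: 4,835 × $13 = $62,855. Book value $102,575.
Year 8: 2,275 × $13 = $29,575. Book value $73,000.

$20,059; $22,269; $44,057; $55,432; $6,396; $43,056; $62,855; $29,575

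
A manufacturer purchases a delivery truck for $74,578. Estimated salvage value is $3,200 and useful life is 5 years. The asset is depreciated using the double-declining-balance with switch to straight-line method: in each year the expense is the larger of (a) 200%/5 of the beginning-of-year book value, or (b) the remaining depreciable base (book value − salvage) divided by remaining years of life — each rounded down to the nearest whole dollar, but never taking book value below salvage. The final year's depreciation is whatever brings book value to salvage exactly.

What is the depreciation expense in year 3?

$10,739

Depreciable base = $74,578 − $3,200 = $71,378.
Year 1: DB = ⌊$74,578 × 200%/5⌋ = $29,831; SL = ⌊$71,378/5⌋ = $14,275 → take DB $29,831. Book value $44,747.
Year 2: DB = ⌊$44,747 × 200%/5⌋ = $17,898; SL = ⌊$41,547/4⌋ = $10,386 → take DB $17,898. Book value $26,849.
Year 3: DB = ⌊$26,849 × 200%/5⌋ = $10,739; SL = ⌊$23,649/3⌋ = $7,883 → take DB $10,739. Book value $16,110.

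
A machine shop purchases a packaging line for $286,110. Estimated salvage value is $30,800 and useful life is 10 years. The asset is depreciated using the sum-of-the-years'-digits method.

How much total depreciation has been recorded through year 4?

$157,828

Depreciable base = $286,110 − $30,800 = $255,310.
Sum of the years' digits = 10+9+8+7+6+5+4+3+2+1 = 55.
Year 1: $255,310 × 10/55 = $46,420. Book value $239,690.
Year 2: $255,310 × 9/55 = $41,778. Book value $197,912.
Year 3: $255,310 × 8/55 = $37,136. Book value $160,776.
Year 4: $255,310 × 7/55 = $32,494. Book value $128,282.
Accumulated through year 4 = $286,110 − $128,282 = $157,828.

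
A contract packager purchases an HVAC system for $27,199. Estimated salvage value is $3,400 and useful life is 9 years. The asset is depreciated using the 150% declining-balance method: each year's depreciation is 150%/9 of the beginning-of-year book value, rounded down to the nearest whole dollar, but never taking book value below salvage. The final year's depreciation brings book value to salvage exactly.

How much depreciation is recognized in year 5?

$2,186

Depreciable base = $27,199 − $3,400 = $23,799.
Year 1: ⌊$27,199 × 150%/9⌋ = $4,533. Book value $22,666.
Year 2: ⌊$22,666 × 150%/9⌋ = $3,777. Book value $18,889.
Year 3: ⌊$18,889 × 150%/9⌋ = $3,148. Book value $15,741.
Year 4: ⌊$15,741 × 150%/9⌋ = $2,623. Book value $13,118.
Year 5: ⌊$13,118 × 150%/9⌋ = $2,186. Book value $10,932.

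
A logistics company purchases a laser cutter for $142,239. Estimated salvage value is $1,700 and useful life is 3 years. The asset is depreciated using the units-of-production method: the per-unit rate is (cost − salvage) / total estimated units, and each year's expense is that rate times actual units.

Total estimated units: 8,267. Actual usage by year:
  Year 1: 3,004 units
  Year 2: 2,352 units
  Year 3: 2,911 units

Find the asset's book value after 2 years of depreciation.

$51,187

Depreciable base = $142,239 − $1,700 = $140,539.
Rate = $140,539 / 8,267 units = $17 per unit.
Year 1: 3,004 × $17 = $51,068. Book value $91,171.
Year 2: 2,352 × $17 = $39,984. Book value $51,187.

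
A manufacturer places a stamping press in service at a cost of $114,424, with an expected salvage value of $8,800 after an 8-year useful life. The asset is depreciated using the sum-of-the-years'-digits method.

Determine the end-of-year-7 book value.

Depreciable base = $114,424 − $8,800 = $105,624.
Sum of the years' digits = 8+7+6+5+4+3+2+1 = 36.
Year 1: $105,624 × 8/36 = $23,472. Book value $90,952.
Year 2: $105,624 × 7/36 = $20,538. Book value $70,414.
Year 3: $105,624 × 6/36 = $17,604. Book value $52,810.
Year 4: $105,624 × 5/36 = $14,670. Book value $38,140.
Year 5: $105,624 × 4/36 = $11,736. Book value $26,404.
Year 6: $105,624 × 3/36 = $8,802. Book value $17,602.
Year 7: $105,624 × 2/36 = $5,868. Book value $11,734.

$11,734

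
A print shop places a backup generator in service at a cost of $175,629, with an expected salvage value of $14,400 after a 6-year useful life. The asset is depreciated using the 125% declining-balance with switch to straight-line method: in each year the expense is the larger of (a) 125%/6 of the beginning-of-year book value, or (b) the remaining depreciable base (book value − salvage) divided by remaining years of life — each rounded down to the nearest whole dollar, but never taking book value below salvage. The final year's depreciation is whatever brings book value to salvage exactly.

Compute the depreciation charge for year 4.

Depreciable base = $175,629 − $14,400 = $161,229.
Year 1: DB = ⌊$175,629 × 125%/6⌋ = $36,589; SL = ⌊$161,229/6⌋ = $26,871 → take DB $36,589. Book value $139,040.
Year 2: DB = ⌊$139,040 × 125%/6⌋ = $28,966; SL = ⌊$124,640/5⌋ = $24,928 → take DB $28,966. Book value $110,074.
Year 3: DB = ⌊$110,074 × 125%/6⌋ = $22,932; SL = ⌊$95,674/4⌋ = $23,918 → take SL $23,918. Book value $86,156.
Year 4: DB = ⌊$86,156 × 125%/6⌋ = $17,949; SL = ⌊$71,756/3⌋ = $23,918 → take SL $23,918. Book value $62,238.

$23,918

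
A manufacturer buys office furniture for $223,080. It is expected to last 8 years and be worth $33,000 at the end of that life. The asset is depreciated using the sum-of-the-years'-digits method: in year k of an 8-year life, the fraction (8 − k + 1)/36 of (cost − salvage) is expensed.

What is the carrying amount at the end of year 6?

$48,840

Depreciable base = $223,080 − $33,000 = $190,080.
Sum of the years' digits = 8+7+6+5+4+3+2+1 = 36.
Year 1: $190,080 × 8/36 = $42,240. Book value $180,840.
Year 2: $190,080 × 7/36 = $36,960. Book value $143,880.
Year 3: $190,080 × 6/36 = $31,680. Book value $112,200.
Year 4: $190,080 × 5/36 = $26,400. Book value $85,800.
Year 5: $190,080 × 4/36 = $21,120. Book value $64,680.
Year 6: $190,080 × 3/36 = $15,840. Book value $48,840.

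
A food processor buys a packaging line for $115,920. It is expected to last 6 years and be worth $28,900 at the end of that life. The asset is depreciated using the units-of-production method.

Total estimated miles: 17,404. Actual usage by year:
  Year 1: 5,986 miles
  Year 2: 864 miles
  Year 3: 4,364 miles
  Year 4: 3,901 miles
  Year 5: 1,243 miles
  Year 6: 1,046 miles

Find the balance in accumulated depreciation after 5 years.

$81,790

Depreciable base = $115,920 − $28,900 = $87,020.
Rate = $87,020 / 17,404 miles = $5 per mile.
Year 1: 5,986 × $5 = $29,930. Book value $85,990.
Year 2: 864 × $5 = $4,320. Book value $81,670.
Year 3: 4,364 × $5 = $21,820. Book value $59,850.
Year 4: 3,901 × $5 = $19,505. Book value $40,345.
Year 5: 1,243 × $5 = $6,215. Book value $34,130.
Accumulated through year 5 = $115,920 − $34,130 = $81,790.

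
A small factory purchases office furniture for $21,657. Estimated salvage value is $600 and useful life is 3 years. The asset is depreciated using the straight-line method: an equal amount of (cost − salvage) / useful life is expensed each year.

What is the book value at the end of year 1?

$14,638

Depreciable base = $21,657 − $600 = $21,057.
Annual expense = $21,057 / 3 = $7,019.
End of year 1: book value $14,638.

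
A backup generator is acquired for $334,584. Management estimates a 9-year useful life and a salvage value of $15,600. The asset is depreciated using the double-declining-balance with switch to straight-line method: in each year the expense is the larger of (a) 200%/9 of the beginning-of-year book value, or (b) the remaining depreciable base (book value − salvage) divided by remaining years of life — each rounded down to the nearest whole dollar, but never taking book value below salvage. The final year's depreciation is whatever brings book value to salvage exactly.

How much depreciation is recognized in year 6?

$21,162

Depreciable base = $334,584 − $15,600 = $318,984.
Year 1: DB = ⌊$334,584 × 200%/9⌋ = $74,352; SL = ⌊$318,984/9⌋ = $35,442 → take DB $74,352. Book value $260,232.
Year 2: DB = ⌊$260,232 × 200%/9⌋ = $57,829; SL = ⌊$244,632/8⌋ = $30,579 → take DB $57,829. Book value $202,403.
Year 3: DB = ⌊$202,403 × 200%/9⌋ = $44,978; SL = ⌊$186,803/7⌋ = $26,686 → take DB $44,978. Book value $157,425.
Year 4: DB = ⌊$157,425 × 200%/9⌋ = $34,983; SL = ⌊$141,825/6⌋ = $23,637 → take DB $34,983. Book value $122,442.
Year 5: DB = ⌊$122,442 × 200%/9⌋ = $27,209; SL = ⌊$106,842/5⌋ = $21,368 → take DB $27,209. Book value $95,233.
Year 6: DB = ⌊$95,233 × 200%/9⌋ = $21,162; SL = ⌊$79,633/4⌋ = $19,908 → take DB $21,162. Book value $74,071.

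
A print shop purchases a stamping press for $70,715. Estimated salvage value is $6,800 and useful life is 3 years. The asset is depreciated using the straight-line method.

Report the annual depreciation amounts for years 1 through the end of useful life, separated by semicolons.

$21,305; $21,305; $21,305

Depreciable base = $70,715 − $6,800 = $63,915.
Annual expense = $63,915 / 3 = $21,305.
End of year 1: book value $49,410.
End of year 2: book value $28,105.
End of year 3: book value $6,800.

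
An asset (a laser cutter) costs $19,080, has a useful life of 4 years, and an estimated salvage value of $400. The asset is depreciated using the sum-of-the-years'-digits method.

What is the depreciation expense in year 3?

Depreciable base = $19,080 − $400 = $18,680.
Sum of the years' digits = 4+3+2+1 = 10.
Year 1: $18,680 × 4/10 = $7,472. Book value $11,608.
Year 2: $18,680 × 3/10 = $5,604. Book value $6,004.
Year 3: $18,680 × 2/10 = $3,736. Book value $2,268.

$3,736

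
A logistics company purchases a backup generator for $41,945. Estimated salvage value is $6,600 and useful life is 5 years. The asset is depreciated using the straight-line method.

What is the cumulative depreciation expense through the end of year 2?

$14,138

Depreciable base = $41,945 − $6,600 = $35,345.
Annual expense = $35,345 / 5 = $7,069.
End of year 1: book value $34,876.
End of year 2: book value $27,807.
Accumulated through year 2 = $41,945 − $27,807 = $14,138.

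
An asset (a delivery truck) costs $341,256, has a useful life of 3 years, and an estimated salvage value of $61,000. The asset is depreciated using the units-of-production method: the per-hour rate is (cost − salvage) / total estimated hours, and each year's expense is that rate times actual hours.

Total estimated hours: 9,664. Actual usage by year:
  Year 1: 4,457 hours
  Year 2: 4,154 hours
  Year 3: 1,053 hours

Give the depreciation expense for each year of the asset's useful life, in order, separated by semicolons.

$129,253; $120,466; $30,537

Depreciable base = $341,256 − $61,000 = $280,256.
Rate = $280,256 / 9,664 hours = $29 per hour.
Year 1: 4,457 × $29 = $129,253. Book value $212,003.
Year 2: 4,154 × $29 = $120,466. Book value $91,537.
Year 3: 1,053 × $29 = $30,537. Book value $61,000.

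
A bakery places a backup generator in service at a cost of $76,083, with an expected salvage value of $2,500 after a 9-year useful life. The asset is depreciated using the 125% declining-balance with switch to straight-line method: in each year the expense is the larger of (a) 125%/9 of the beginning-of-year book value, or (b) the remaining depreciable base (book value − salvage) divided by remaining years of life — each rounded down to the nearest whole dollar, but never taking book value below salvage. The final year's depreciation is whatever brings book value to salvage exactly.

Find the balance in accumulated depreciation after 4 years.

Depreciable base = $76,083 − $2,500 = $73,583.
Year 1: DB = ⌊$76,083 × 125%/9⌋ = $10,567; SL = ⌊$73,583/9⌋ = $8,175 → take DB $10,567. Book value $65,516.
Year 2: DB = ⌊$65,516 × 125%/9⌋ = $9,099; SL = ⌊$63,016/8⌋ = $7,877 → take DB $9,099. Book value $56,417.
Year 3: DB = ⌊$56,417 × 125%/9⌋ = $7,835; SL = ⌊$53,917/7⌋ = $7,702 → take DB $7,835. Book value $48,582.
Year 4: DB = ⌊$48,582 × 125%/9⌋ = $6,747; SL = ⌊$46,082/6⌋ = $7,680 → take SL $7,680. Book value $40,902.
Accumulated through year 4 = $76,083 − $40,902 = $35,181.

$35,181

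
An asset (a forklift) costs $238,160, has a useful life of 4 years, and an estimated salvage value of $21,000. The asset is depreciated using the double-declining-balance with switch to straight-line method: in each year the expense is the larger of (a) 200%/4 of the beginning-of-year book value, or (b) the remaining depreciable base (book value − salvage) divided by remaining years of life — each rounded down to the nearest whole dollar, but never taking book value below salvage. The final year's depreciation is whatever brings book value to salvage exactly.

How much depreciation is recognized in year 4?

Depreciable base = $238,160 − $21,000 = $217,160.
Year 1: DB = ⌊$238,160 × 200%/4⌋ = $119,080; SL = ⌊$217,160/4⌋ = $54,290 → take DB $119,080. Book value $119,080.
Year 2: DB = ⌊$119,080 × 200%/4⌋ = $59,540; SL = ⌊$98,080/3⌋ = $32,693 → take DB $59,540. Book value $59,540.
Year 3: DB = ⌊$59,540 × 200%/4⌋ = $29,770; SL = ⌊$38,540/2⌋ = $19,270 → take DB $29,770. Book value $29,770.
Year 4 (final): $29,770 − $21,000 = $8,770. Book value $21,000.

$8,770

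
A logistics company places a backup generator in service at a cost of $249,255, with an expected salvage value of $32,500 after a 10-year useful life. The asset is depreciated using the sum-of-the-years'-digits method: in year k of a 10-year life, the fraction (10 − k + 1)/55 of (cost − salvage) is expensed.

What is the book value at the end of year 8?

$44,323

Depreciable base = $249,255 − $32,500 = $216,755.
Sum of the years' digits = 10+9+8+7+6+5+4+3+2+1 = 55.
Year 1: $216,755 × 10/55 = $39,410. Book value $209,845.
Year 2: $216,755 × 9/55 = $35,469. Book value $174,376.
Year 3: $216,755 × 8/55 = $31,528. Book value $142,848.
Year 4: $216,755 × 7/55 = $27,587. Book value $115,261.
Year 5: $216,755 × 6/55 = $23,646. Book value $91,615.
Year 6: $216,755 × 5/55 = $19,705. Book value $71,910.
Year 7: $216,755 × 4/55 = $15,764. Book value $56,146.
Year 8: $216,755 × 3/55 = $11,823. Book value $44,323.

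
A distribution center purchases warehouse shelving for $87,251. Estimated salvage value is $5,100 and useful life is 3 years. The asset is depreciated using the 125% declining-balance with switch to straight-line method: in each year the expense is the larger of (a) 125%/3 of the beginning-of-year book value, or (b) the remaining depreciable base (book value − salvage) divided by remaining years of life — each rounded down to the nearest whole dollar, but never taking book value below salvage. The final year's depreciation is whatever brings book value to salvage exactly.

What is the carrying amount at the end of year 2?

Depreciable base = $87,251 − $5,100 = $82,151.
Year 1: DB = ⌊$87,251 × 125%/3⌋ = $36,354; SL = ⌊$82,151/3⌋ = $27,383 → take DB $36,354. Book value $50,897.
Year 2: DB = ⌊$50,897 × 125%/3⌋ = $21,207; SL = ⌊$45,797/2⌋ = $22,898 → take SL $22,898. Book value $27,999.

$27,999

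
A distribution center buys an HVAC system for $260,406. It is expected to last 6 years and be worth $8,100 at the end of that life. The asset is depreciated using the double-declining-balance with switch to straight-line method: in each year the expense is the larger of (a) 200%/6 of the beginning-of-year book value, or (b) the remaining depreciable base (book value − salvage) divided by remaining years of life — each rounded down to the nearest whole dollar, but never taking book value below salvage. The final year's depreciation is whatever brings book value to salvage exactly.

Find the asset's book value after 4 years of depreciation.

$51,439

Depreciable base = $260,406 − $8,100 = $252,306.
Year 1: DB = ⌊$260,406 × 200%/6⌋ = $86,802; SL = ⌊$252,306/6⌋ = $42,051 → take DB $86,802. Book value $173,604.
Year 2: DB = ⌊$173,604 × 200%/6⌋ = $57,868; SL = ⌊$165,504/5⌋ = $33,100 → take DB $57,868. Book value $115,736.
Year 3: DB = ⌊$115,736 × 200%/6⌋ = $38,578; SL = ⌊$107,636/4⌋ = $26,909 → take DB $38,578. Book value $77,158.
Year 4: DB = ⌊$77,158 × 200%/6⌋ = $25,719; SL = ⌊$69,058/3⌋ = $23,019 → take DB $25,719. Book value $51,439.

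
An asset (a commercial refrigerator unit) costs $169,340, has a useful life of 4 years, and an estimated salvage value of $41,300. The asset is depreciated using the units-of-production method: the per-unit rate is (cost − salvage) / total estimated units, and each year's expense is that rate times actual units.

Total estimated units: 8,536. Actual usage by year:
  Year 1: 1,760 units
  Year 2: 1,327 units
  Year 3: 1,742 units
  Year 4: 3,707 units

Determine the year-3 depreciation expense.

Depreciable base = $169,340 − $41,300 = $128,040.
Rate = $128,040 / 8,536 units = $15 per unit.
Year 1: 1,760 × $15 = $26,400. Book value $142,940.
Year 2: 1,327 × $15 = $19,905. Book value $123,035.
Year 3: 1,742 × $15 = $26,130. Book value $96,905.

$26,130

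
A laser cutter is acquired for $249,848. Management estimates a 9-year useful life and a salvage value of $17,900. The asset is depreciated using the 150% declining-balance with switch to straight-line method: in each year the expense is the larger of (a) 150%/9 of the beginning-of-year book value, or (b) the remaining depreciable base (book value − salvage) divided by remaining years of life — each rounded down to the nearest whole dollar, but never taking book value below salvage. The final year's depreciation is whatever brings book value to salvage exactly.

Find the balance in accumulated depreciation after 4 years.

$129,357

Depreciable base = $249,848 − $17,900 = $231,948.
Year 1: DB = ⌊$249,848 × 150%/9⌋ = $41,641; SL = ⌊$231,948/9⌋ = $25,772 → take DB $41,641. Book value $208,207.
Year 2: DB = ⌊$208,207 × 150%/9⌋ = $34,701; SL = ⌊$190,307/8⌋ = $23,788 → take DB $34,701. Book value $173,506.
Year 3: DB = ⌊$173,506 × 150%/9⌋ = $28,917; SL = ⌊$155,606/7⌋ = $22,229 → take DB $28,917. Book value $144,589.
Year 4: DB = ⌊$144,589 × 150%/9⌋ = $24,098; SL = ⌊$126,689/6⌋ = $21,114 → take DB $24,098. Book value $120,491.
Accumulated through year 4 = $249,848 − $120,491 = $129,357.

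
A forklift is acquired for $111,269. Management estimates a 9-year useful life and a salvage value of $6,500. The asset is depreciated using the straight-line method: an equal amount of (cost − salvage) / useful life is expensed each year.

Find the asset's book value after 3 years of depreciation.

$76,346

Depreciable base = $111,269 − $6,500 = $104,769.
Annual expense = $104,769 / 9 = $11,641.
End of year 1: book value $99,628.
End of year 2: book value $87,987.
End of year 3: book value $76,346.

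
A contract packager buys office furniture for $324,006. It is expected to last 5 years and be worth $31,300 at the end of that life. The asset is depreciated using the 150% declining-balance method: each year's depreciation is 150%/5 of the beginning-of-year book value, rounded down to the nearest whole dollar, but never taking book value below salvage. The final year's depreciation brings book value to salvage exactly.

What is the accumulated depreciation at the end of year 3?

Depreciable base = $324,006 − $31,300 = $292,706.
Year 1: ⌊$324,006 × 150%/5⌋ = $97,201. Book value $226,805.
Year 2: ⌊$226,805 × 150%/5⌋ = $68,041. Book value $158,764.
Year 3: ⌊$158,764 × 150%/5⌋ = $47,629. Book value $111,135.
Accumulated through year 3 = $324,006 − $111,135 = $212,871.

$212,871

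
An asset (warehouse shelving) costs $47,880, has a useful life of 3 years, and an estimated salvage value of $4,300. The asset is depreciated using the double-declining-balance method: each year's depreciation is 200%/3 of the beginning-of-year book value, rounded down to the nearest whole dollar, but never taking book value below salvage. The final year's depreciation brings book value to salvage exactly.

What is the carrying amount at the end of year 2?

Depreciable base = $47,880 − $4,300 = $43,580.
Year 1: ⌊$47,880 × 200%/3⌋ = $31,920. Book value $15,960.
Year 2: ⌊$15,960 × 200%/3⌋ = $10,640. Book value $5,320.

$5,320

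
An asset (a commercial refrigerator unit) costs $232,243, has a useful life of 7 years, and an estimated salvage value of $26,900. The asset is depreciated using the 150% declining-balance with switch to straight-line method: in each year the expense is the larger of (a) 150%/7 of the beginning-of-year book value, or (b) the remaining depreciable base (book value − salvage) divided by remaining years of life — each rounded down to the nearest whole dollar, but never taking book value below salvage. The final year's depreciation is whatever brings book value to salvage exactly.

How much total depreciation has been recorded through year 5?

$164,267

Depreciable base = $232,243 − $26,900 = $205,343.
Year 1: DB = ⌊$232,243 × 150%/7⌋ = $49,766; SL = ⌊$205,343/7⌋ = $29,334 → take DB $49,766. Book value $182,477.
Year 2: DB = ⌊$182,477 × 150%/7⌋ = $39,102; SL = ⌊$155,577/6⌋ = $25,929 → take DB $39,102. Book value $143,375.
Year 3: DB = ⌊$143,375 × 150%/7⌋ = $30,723; SL = ⌊$116,475/5⌋ = $23,295 → take DB $30,723. Book value $112,652.
Year 4: DB = ⌊$112,652 × 150%/7⌋ = $24,139; SL = ⌊$85,752/4⌋ = $21,438 → take DB $24,139. Book value $88,513.
Year 5: DB = ⌊$88,513 × 150%/7⌋ = $18,967; SL = ⌊$61,613/3⌋ = $20,537 → take SL $20,537. Book value $67,976.
Accumulated through year 5 = $232,243 − $67,976 = $164,267.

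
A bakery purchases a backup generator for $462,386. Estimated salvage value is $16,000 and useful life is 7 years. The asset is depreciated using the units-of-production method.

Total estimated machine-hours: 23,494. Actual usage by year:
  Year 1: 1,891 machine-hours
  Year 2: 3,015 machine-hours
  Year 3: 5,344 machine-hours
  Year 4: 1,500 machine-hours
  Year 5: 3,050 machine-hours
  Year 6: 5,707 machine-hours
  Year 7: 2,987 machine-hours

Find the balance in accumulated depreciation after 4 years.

Depreciable base = $462,386 − $16,000 = $446,386.
Rate = $446,386 / 23,494 machine-hours = $19 per machine-hour.
Year 1: 1,891 × $19 = $35,929. Book value $426,457.
Year 2: 3,015 × $19 = $57,285. Book value $369,172.
Year 3: 5,344 × $19 = $101,536. Book value $267,636.
Year 4: 1,500 × $19 = $28,500. Book value $239,136.
Accumulated through year 4 = $462,386 − $239,136 = $223,250.

$223,250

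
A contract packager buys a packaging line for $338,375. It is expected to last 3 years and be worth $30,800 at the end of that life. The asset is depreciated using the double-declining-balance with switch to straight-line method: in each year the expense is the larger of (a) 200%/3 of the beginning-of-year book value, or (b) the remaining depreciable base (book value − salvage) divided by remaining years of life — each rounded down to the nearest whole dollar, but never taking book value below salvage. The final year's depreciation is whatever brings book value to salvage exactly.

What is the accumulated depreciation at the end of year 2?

Depreciable base = $338,375 − $30,800 = $307,575.
Year 1: DB = ⌊$338,375 × 200%/3⌋ = $225,583; SL = ⌊$307,575/3⌋ = $102,525 → take DB $225,583. Book value $112,792.
Year 2: DB = ⌊$112,792 × 200%/3⌋ = $75,194; SL = ⌊$81,992/2⌋ = $40,996 → take DB $75,194. Book value $37,598.
Accumulated through year 2 = $338,375 − $37,598 = $300,777.

$300,777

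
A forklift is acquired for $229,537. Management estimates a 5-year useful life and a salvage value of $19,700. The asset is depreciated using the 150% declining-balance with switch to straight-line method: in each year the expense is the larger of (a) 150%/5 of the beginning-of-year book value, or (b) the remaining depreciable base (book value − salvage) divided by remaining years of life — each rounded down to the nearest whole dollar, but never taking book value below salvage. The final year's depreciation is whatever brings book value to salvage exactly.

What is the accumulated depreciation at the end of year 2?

$117,063

Depreciable base = $229,537 − $19,700 = $209,837.
Year 1: DB = ⌊$229,537 × 150%/5⌋ = $68,861; SL = ⌊$209,837/5⌋ = $41,967 → take DB $68,861. Book value $160,676.
Year 2: DB = ⌊$160,676 × 150%/5⌋ = $48,202; SL = ⌊$140,976/4⌋ = $35,244 → take DB $48,202. Book value $112,474.
Accumulated through year 2 = $229,537 − $112,474 = $117,063.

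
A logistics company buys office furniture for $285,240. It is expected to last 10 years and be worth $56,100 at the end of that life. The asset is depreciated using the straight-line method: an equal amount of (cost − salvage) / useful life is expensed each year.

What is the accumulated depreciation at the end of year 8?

$183,312

Depreciable base = $285,240 − $56,100 = $229,140.
Annual expense = $229,140 / 10 = $22,914.
End of year 1: book value $262,326.
End of year 2: book value $239,412.
End of year 3: book value $216,498.
End of year 4: book value $193,584.
End of year 5: book value $170,670.
End of year 6: book value $147,756.
End of year 7: book value $124,842.
End of year 8: book value $101,928.
Accumulated through year 8 = $285,240 − $101,928 = $183,312.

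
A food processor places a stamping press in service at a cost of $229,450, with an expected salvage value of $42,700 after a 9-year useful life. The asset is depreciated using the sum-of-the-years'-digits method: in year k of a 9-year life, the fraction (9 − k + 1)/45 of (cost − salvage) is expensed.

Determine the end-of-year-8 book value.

$46,850

Depreciable base = $229,450 − $42,700 = $186,750.
Sum of the years' digits = 9+8+7+6+5+4+3+2+1 = 45.
Year 1: $186,750 × 9/45 = $37,350. Book value $192,100.
Year 2: $186,750 × 8/45 = $33,200. Book value $158,900.
Year 3: $186,750 × 7/45 = $29,050. Book value $129,850.
Year 4: $186,750 × 6/45 = $24,900. Book value $104,950.
Year 5: $186,750 × 5/45 = $20,750. Book value $84,200.
Year 6: $186,750 × 4/45 = $16,600. Book value $67,600.
Year 7: $186,750 × 3/45 = $12,450. Book value $55,150.
Year 8: $186,750 × 2/45 = $8,300. Book value $46,850.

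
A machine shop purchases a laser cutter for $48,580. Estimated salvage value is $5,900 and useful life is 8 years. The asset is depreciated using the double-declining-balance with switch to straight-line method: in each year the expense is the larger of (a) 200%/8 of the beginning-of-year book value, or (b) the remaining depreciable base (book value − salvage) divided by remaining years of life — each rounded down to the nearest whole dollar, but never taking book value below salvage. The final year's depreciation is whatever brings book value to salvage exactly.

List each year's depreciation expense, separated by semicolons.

$12,145; $9,108; $6,831; $5,124; $3,843; $2,882; $2,161; $586

Depreciable base = $48,580 − $5,900 = $42,680.
Year 1: DB = ⌊$48,580 × 200%/8⌋ = $12,145; SL = ⌊$42,680/8⌋ = $5,335 → take DB $12,145. Book value $36,435.
Year 2: DB = ⌊$36,435 × 200%/8⌋ = $9,108; SL = ⌊$30,535/7⌋ = $4,362 → take DB $9,108. Book value $27,327.
Year 3: DB = ⌊$27,327 × 200%/8⌋ = $6,831; SL = ⌊$21,427/6⌋ = $3,571 → take DB $6,831. Book value $20,496.
Year 4: DB = ⌊$20,496 × 200%/8⌋ = $5,124; SL = ⌊$14,596/5⌋ = $2,919 → take DB $5,124. Book value $15,372.
Year 5: DB = ⌊$15,372 × 200%/8⌋ = $3,843; SL = ⌊$9,472/4⌋ = $2,368 → take DB $3,843. Book value $11,529.
Year 6: DB = ⌊$11,529 × 200%/8⌋ = $2,882; SL = ⌊$5,629/3⌋ = $1,876 → take DB $2,882. Book value $8,647.
Year 7: DB = ⌊$8,647 × 200%/8⌋ = $2,161; SL = ⌊$2,747/2⌋ = $1,373 → take DB $2,161. Book value $6,486.
Year 8 (final): $6,486 − $5,900 = $586. Book value $5,900.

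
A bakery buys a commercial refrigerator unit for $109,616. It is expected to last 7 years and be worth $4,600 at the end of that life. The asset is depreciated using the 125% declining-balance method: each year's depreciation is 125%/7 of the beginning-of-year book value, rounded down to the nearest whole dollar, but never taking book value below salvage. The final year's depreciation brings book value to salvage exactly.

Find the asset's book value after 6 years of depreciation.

Depreciable base = $109,616 − $4,600 = $105,016.
Year 1: ⌊$109,616 × 125%/7⌋ = $19,574. Book value $90,042.
Year 2: ⌊$90,042 × 125%/7⌋ = $16,078. Book value $73,964.
Year 3: ⌊$73,964 × 125%/7⌋ = $13,207. Book value $60,757.
Year 4: ⌊$60,757 × 125%/7⌋ = $10,849. Book value $49,908.
Year 5: ⌊$49,908 × 125%/7⌋ = $8,912. Book value $40,996.
Year 6: ⌊$40,996 × 125%/7⌋ = $7,320. Book value $33,676.

$33,676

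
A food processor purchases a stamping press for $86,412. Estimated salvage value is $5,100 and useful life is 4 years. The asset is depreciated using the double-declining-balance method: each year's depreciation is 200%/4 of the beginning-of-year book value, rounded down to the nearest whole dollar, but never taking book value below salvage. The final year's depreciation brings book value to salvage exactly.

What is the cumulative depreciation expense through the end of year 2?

Depreciable base = $86,412 − $5,100 = $81,312.
Year 1: ⌊$86,412 × 200%/4⌋ = $43,206. Book value $43,206.
Year 2: ⌊$43,206 × 200%/4⌋ = $21,603. Book value $21,603.
Accumulated through year 2 = $86,412 − $21,603 = $64,809.

$64,809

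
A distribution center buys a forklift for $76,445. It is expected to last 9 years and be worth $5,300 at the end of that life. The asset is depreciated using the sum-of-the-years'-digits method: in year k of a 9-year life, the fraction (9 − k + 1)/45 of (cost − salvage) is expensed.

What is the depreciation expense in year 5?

$7,905

Depreciable base = $76,445 − $5,300 = $71,145.
Sum of the years' digits = 9+8+7+6+5+4+3+2+1 = 45.
Year 1: $71,145 × 9/45 = $14,229. Book value $62,216.
Year 2: $71,145 × 8/45 = $12,648. Book value $49,568.
Year 3: $71,145 × 7/45 = $11,067. Book value $38,501.
Year 4: $71,145 × 6/45 = $9,486. Book value $29,015.
Year 5: $71,145 × 5/45 = $7,905. Book value $21,110.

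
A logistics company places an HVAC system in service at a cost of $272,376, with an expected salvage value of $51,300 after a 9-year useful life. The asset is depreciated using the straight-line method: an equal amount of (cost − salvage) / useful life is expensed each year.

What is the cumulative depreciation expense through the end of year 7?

Depreciable base = $272,376 − $51,300 = $221,076.
Annual expense = $221,076 / 9 = $24,564.
End of year 1: book value $247,812.
End of year 2: book value $223,248.
End of year 3: book value $198,684.
End of year 4: book value $174,120.
End of year 5: book value $149,556.
End of year 6: book value $124,992.
End of year 7: book value $100,428.
Accumulated through year 7 = $272,376 − $100,428 = $171,948.

$171,948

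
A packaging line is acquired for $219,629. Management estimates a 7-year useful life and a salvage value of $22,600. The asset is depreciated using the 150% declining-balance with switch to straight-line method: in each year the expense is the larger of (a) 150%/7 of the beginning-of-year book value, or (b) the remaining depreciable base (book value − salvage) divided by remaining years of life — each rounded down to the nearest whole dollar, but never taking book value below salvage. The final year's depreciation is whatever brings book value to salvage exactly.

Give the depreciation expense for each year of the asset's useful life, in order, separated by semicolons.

Depreciable base = $219,629 − $22,600 = $197,029.
Year 1: DB = ⌊$219,629 × 150%/7⌋ = $47,063; SL = ⌊$197,029/7⌋ = $28,147 → take DB $47,063. Book value $172,566.
Year 2: DB = ⌊$172,566 × 150%/7⌋ = $36,978; SL = ⌊$149,966/6⌋ = $24,994 → take DB $36,978. Book value $135,588.
Year 3: DB = ⌊$135,588 × 150%/7⌋ = $29,054; SL = ⌊$112,988/5⌋ = $22,597 → take DB $29,054. Book value $106,534.
Year 4: DB = ⌊$106,534 × 150%/7⌋ = $22,828; SL = ⌊$83,934/4⌋ = $20,983 → take DB $22,828. Book value $83,706.
Year 5: DB = ⌊$83,706 × 150%/7⌋ = $17,937; SL = ⌊$61,106/3⌋ = $20,368 → take SL $20,368. Book value $63,338.
Year 6: DB = ⌊$63,338 × 150%/7⌋ = $13,572; SL = ⌊$40,738/2⌋ = $20,369 → take SL $20,369. Book value $42,969.
Year 7 (final): $42,969 − $22,600 = $20,369. Book value $22,600.

$47,063; $36,978; $29,054; $22,828; $20,368; $20,369; $20,369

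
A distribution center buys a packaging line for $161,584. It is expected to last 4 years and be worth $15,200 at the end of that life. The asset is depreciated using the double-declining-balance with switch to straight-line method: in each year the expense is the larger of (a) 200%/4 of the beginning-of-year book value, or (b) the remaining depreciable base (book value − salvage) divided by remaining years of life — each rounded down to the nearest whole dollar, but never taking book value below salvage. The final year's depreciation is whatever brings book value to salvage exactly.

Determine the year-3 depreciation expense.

$20,198

Depreciable base = $161,584 − $15,200 = $146,384.
Year 1: DB = ⌊$161,584 × 200%/4⌋ = $80,792; SL = ⌊$146,384/4⌋ = $36,596 → take DB $80,792. Book value $80,792.
Year 2: DB = ⌊$80,792 × 200%/4⌋ = $40,396; SL = ⌊$65,592/3⌋ = $21,864 → take DB $40,396. Book value $40,396.
Year 3: DB = ⌊$40,396 × 200%/4⌋ = $20,198; SL = ⌊$25,196/2⌋ = $12,598 → take DB $20,198. Book value $20,198.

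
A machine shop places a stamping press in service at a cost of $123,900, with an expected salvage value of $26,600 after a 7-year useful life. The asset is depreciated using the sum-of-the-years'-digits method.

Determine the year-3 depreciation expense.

Depreciable base = $123,900 − $26,600 = $97,300.
Sum of the years' digits = 7+6+5+4+3+2+1 = 28.
Year 1: $97,300 × 7/28 = $24,325. Book value $99,575.
Year 2: $97,300 × 6/28 = $20,850. Book value $78,725.
Year 3: $97,300 × 5/28 = $17,375. Book value $61,350.

$17,375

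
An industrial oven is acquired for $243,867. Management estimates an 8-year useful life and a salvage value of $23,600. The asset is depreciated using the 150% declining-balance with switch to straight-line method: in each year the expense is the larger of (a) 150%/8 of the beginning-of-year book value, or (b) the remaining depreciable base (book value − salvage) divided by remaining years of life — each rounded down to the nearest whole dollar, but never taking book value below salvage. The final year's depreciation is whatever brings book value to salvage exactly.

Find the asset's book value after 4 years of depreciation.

$106,280

Depreciable base = $243,867 − $23,600 = $220,267.
Year 1: DB = ⌊$243,867 × 150%/8⌋ = $45,725; SL = ⌊$220,267/8⌋ = $27,533 → take DB $45,725. Book value $198,142.
Year 2: DB = ⌊$198,142 × 150%/8⌋ = $37,151; SL = ⌊$174,542/7⌋ = $24,934 → take DB $37,151. Book value $160,991.
Year 3: DB = ⌊$160,991 × 150%/8⌋ = $30,185; SL = ⌊$137,391/6⌋ = $22,898 → take DB $30,185. Book value $130,806.
Year 4: DB = ⌊$130,806 × 150%/8⌋ = $24,526; SL = ⌊$107,206/5⌋ = $21,441 → take DB $24,526. Book value $106,280.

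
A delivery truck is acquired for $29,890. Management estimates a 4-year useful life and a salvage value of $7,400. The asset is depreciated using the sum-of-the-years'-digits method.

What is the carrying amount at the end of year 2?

Depreciable base = $29,890 − $7,400 = $22,490.
Sum of the years' digits = 4+3+2+1 = 10.
Year 1: $22,490 × 4/10 = $8,996. Book value $20,894.
Year 2: $22,490 × 3/10 = $6,747. Book value $14,147.

$14,147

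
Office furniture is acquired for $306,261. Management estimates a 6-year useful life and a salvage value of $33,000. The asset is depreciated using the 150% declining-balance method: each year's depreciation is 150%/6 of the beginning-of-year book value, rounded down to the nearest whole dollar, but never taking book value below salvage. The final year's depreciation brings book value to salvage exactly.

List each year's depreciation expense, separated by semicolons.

$76,565; $57,424; $43,068; $32,301; $24,225; $39,678

Depreciable base = $306,261 − $33,000 = $273,261.
Year 1: ⌊$306,261 × 150%/6⌋ = $76,565. Book value $229,696.
Year 2: ⌊$229,696 × 150%/6⌋ = $57,424. Book value $172,272.
Year 3: ⌊$172,272 × 150%/6⌋ = $43,068. Book value $129,204.
Year 4: ⌊$129,204 × 150%/6⌋ = $32,301. Book value $96,903.
Year 5: ⌊$96,903 × 150%/6⌋ = $24,225. Book value $72,678.
Year 6 (final): $72,678 − $33,000 = $39,678. Book value $33,000.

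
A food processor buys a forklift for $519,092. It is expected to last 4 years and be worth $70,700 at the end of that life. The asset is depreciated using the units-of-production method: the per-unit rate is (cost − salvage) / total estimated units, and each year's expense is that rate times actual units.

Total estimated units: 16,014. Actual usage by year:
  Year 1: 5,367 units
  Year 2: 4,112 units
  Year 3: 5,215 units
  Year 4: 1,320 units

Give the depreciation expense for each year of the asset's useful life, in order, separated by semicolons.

$150,276; $115,136; $146,020; $36,960

Depreciable base = $519,092 − $70,700 = $448,392.
Rate = $448,392 / 16,014 units = $28 per unit.
Year 1: 5,367 × $28 = $150,276. Book value $368,816.
Year 2: 4,112 × $28 = $115,136. Book value $253,680.
Year 3: 5,215 × $28 = $146,020. Book value $107,660.
Year 4: 1,320 × $28 = $36,960. Book value $70,700.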